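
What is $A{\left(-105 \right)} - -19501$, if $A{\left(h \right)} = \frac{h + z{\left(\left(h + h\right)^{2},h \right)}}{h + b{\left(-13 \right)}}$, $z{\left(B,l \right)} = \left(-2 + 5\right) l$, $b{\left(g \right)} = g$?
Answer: $\frac{1150769}{59} \approx 19505.0$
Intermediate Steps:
$z{\left(B,l \right)} = 3 l$
$A{\left(h \right)} = \frac{4 h}{-13 + h}$ ($A{\left(h \right)} = \frac{h + 3 h}{h - 13} = \frac{4 h}{-13 + h}$)
$A{\left(-105 \right)} - -19501 = 4 \left(-105\right) \frac{1}{-13 - 105} - -19501 = 4 \left(-105\right) \frac{1}{-118} + 19501 = 4 \left(-105\right) \left(- \frac{1}{118}\right) + 19501 = \frac{210}{59} + 19501 = \frac{1150769}{59}$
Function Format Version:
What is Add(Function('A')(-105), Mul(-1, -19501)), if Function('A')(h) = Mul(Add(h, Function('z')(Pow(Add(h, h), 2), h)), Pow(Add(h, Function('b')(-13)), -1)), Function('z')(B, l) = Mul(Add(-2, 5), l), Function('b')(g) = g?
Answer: Rational(1150769, 59) ≈ 19505.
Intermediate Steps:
Function('z')(B, l) = Mul(3, l)
Function('A')(h) = Mul(4, h, Pow(Add(-13, h), -1)) (Function('A')(h) = Mul(Add(h, Mul(3, h)), Pow(Add(h, -13), -1)) = Mul(Mul(4, h), Pow(Add(-13, h), -1)) = Mul(4, h, Pow(Add(-13, h), -1)))
Add(Function('A')(-105), Mul(-1, -19501)) = Add(Mul(4, -105, Pow(Add(-13, -105), -1)), Mul(-1, -19501)) = Add(Mul(4, -105, Pow(-118, -1)), 19501) = Add(Mul(4, -105, Rational(-1, 118)), 19501) = Add(Rational(210, 59), 19501) = Rational(1150769, 59)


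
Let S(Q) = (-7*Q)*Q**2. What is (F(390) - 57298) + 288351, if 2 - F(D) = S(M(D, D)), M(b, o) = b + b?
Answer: 3322095055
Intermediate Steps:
M(b, o) = 2*b
S(Q) = -7*Q**3
F(D) = 2 + 56*D**3 (F(D) = 2 - (-7)*(2*D)**3 = 2 - (-7)*8*D**3 = 2 - (-56)*D**3 = 2 + 56*D**3)
(F(390) - 57298) + 288351 = ((2 + 56*390**3) - 57298) + 288351 = ((2 + 56*59319000) - 57298) + 288351 = ((2 + 3321864000) - 57298) + 288351 = (3321864002 - 57298) + 288351 = 3321806704 + 288351 = 3322095055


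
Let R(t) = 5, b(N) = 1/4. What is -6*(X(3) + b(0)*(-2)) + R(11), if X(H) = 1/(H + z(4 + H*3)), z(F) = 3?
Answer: 7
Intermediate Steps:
X(H) = 1/(3 + H) (X(H) = 1/(H + 3) = 1/(3 + H))
b(N) = ¼
-6*(X(3) + b(0)*(-2)) + R(11) = -6*(1/(3 + 3) + (¼)*(-2)) + 5 = -6*(1/6 - ½) + 5 = -6*(⅙ - ½) + 5 = -6*(-⅓) + 5 = 2 + 5 = 7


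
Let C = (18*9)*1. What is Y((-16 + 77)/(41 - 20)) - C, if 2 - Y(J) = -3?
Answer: -157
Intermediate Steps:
Y(J) = 5 (Y(J) = 2 - 1*(-3) = 2 + 3 = 5)
C = 162 (C = 162*1 = 162)
Y((-16 + 77)/(41 - 20)) - C = 5 - 1*162 = 5 - 162 = -157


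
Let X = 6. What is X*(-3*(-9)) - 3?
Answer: 159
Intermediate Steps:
X*(-3*(-9)) - 3 = 6*(-3*(-9)) - 3 = 6*27 - 3 = 162 - 3 = 159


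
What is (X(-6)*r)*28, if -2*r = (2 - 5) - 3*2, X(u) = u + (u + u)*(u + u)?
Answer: 17388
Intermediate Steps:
X(u) = u + 4*u² (X(u) = u + (2*u)*(2*u) = u + 4*u²)
r = 9/2 (r = -((2 - 5) - 3*2)/2 = -(-3 - 6)/2 = -½*(-9) = 9/2 ≈ 4.5000)
(X(-6)*r)*28 = (-6*(1 + 4*(-6))*(9/2))*28 = (-6*(1 - 24)*(9/2))*28 = (-6*(-23)*(9/2))*28 = (138*(9/2))*28 = 621*28 = 17388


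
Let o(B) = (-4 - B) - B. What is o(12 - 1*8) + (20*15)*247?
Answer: 74088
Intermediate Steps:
o(B) = -4 - 2*B
o(12 - 1*8) + (20*15)*247 = (-4 - 2*(12 - 1*8)) + (20*15)*247 = (-4 - 2*(12 - 8)) + 300*247 = (-4 - 2*4) + 74100 = (-4 - 8) + 74100 = -12 + 74100 = 74088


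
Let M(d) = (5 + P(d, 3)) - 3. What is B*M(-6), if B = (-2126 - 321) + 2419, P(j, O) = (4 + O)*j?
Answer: 1120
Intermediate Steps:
P(j, O) = j*(4 + O)
M(d) = 2 + 7*d (M(d) = (5 + d*(4 + 3)) - 3 = (5 + d*7) - 3 = (5 + 7*d) - 3 = 2 + 7*d)
B = -28 (B = -2447 + 2419 = -28)
B*M(-6) = -28*(2 + 7*(-6)) = -28*(2 - 42) = -28*(-40) = 1120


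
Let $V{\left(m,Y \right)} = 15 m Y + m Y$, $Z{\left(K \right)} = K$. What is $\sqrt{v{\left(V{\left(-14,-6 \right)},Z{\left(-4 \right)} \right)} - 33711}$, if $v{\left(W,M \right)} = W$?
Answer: $i \sqrt{32367} \approx 179.91 i$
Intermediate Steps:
$V{\left(m,Y \right)} = 16 Y m$ ($V{\left(m,Y \right)} = 15 Y m + Y m = 16 Y m$)
$\sqrt{v{\left(V{\left(-14,-6 \right)},Z{\left(-4 \right)} \right)} - 33711} = \sqrt{16 \left(-6\right) \left(-14\right) - 33711} = \sqrt{1344 - 33711} = \sqrt{-32367} = i \sqrt{32367}$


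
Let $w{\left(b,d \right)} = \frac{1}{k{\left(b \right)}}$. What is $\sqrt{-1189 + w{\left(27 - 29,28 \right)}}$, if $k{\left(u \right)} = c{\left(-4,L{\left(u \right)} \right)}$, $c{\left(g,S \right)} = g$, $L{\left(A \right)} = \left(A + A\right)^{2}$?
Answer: $\frac{i \sqrt{4757}}{2} \approx 34.485 i$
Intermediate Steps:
$L{\left(A \right)} = 4 A^{2}$ ($L{\left(A \right)} = \left(2 A\right)^{2} = 4 A^{2}$)
$k{\left(u \right)} = -4$
$w{\left(b,d \right)} = - \frac{1}{4}$ ($w{\left(b,d \right)} = \frac{1}{-4} = - \frac{1}{4}$)
$\sqrt{-1189 + w{\left(27 - 29,28 \right)}} = \sqrt{-1189 - \frac{1}{4}} = \sqrt{- \frac{4757}{4}} = \frac{i \sqrt{4757}}{2}$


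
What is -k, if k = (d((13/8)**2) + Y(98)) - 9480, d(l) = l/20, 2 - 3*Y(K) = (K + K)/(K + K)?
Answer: 36401413/3840 ≈ 9479.5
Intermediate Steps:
Y(K) = 1/3 (Y(K) = 2/3 - (K + K)/(3*(K + K)) = 2/3 - 2*K/(3*(2*K)) = 2/3 - 2*K*1/(2*K)/3 = 2/3 - 1/3*1 = 2/3 - 1/3 = 1/3)
d(l) = l/20 (d(l) = l*(1/20) = l/20)
k = -36401413/3840 (k = ((13/8)**2/20 + 1/3) - 9480 = ((1/20)*(169/64) + 1/3) - 9480 = (169/1280 + 1/3) - 9480 = 1787/3840 - 9480 = -36401413/3840 ≈ -9479.5)
-k = -1*(-36401413/3840) = 36401413/3840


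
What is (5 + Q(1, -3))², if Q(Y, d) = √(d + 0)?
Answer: (5 + I*√3)² ≈ 22.0 + 17.32*I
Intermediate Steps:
Q(Y, d) = √d
(5 + Q(1, -3))² = (5 + √(-3))² = (5 + I*√3)²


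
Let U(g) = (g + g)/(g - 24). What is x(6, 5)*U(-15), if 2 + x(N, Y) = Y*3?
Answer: 10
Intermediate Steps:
x(N, Y) = -2 + 3*Y (x(N, Y) = -2 + Y*3 = -2 + 3*Y)
U(g) = 2*g/(-24 + g) (U(g) = (2*g)/(-24 + g) = 2*g/(-24 + g))
x(6, 5)*U(-15) = (-2 + 3*5)*(2*(-15)/(-24 - 15)) = (-2 + 15)*(2*(-15)/(-39)) = 13*(2*(-15)*(-1/39)) = 13*(10/13) = 10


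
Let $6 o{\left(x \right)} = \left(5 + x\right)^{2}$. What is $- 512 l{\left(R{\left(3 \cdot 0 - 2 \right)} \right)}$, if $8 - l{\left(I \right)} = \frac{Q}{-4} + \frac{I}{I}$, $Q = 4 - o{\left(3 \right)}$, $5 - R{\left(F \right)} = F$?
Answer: $- \frac{8192}{3} \approx -2730.7$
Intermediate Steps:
$o{\left(x \right)} = \frac{\left(5 + x\right)^{2}}{6}$
$R{\left(F \right)} = 5 - F$
$Q = - \frac{20}{3}$ ($Q = 4 - \frac{\left(5 + 3\right)^{2}}{6} = 4 - \frac{8^{2}}{6} = 4 - \frac{1}{6} \cdot 64 = 4 - \frac{32}{3} = - \frac{20}{3} \approx -6.6667$)
$l{\left(I \right)} = \frac{16}{3}$ ($l{\left(I \right)} = 8 - \left(- \frac{20}{3 \left(-4\right)} + \frac{I}{I}\right) = 8 - \left(\left(- \frac{20}{3}\right) \left(- \frac{1}{4}\right) + 1\right) = 8 - \left(\frac{5}{3} + 1\right) = 8 - \frac{8}{3} = \frac{16}{3}$)
$- 512 l{\left(R{\left(3 \cdot 0 - 2 \right)} \right)} = \left(-512\right) \frac{16}{3} = - \frac{8192}{3}$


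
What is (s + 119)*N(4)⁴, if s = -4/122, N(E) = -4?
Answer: 1857792/61 ≈ 30456.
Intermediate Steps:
s = -2/61 (s = -4*1/122 = -2/61 ≈ -0.032787)
(s + 119)*N(4)⁴ = (-2/61 + 119)*(-4)⁴ = (7257/61)*256 = 1857792/61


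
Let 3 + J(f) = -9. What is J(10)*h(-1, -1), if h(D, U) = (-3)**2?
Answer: -108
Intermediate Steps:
J(f) = -12 (J(f) = -3 - 9 = -12)
h(D, U) = 9
J(10)*h(-1, -1) = -12*9 = -108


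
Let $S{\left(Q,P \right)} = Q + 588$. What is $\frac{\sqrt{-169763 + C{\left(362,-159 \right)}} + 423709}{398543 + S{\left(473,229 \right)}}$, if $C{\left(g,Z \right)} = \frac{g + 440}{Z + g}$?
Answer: $\frac{423709}{399604} + \frac{i \sqrt{6995600661}}{81119612} \approx 1.0603 + 0.0010311 i$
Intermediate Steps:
$S{\left(Q,P \right)} = 588 + Q$
$C{\left(g,Z \right)} = \frac{440 + g}{Z + g}$
$\frac{\sqrt{-169763 + C{\left(362,-159 \right)}} + 423709}{398543 + S{\left(473,229 \right)}} = \frac{\sqrt{-169763 + \frac{440 + 362}{-159 + 362}} + 423709}{398543 + \left(588 + 473\right)} = \frac{\sqrt{-169763 + \frac{1}{203} \cdot 802} + 423709}{398543 + 1061} = \frac{\sqrt{-169763 + \frac{1}{203} \cdot 802} + 423709}{399604} = \left(\sqrt{-169763 + \frac{802}{203}} + 423709\right) \frac{1}{399604} = \left(\sqrt{- \frac{34461087}{203}} + 423709\right) \frac{1}{399604} = \left(\frac{i \sqrt{6995600661}}{203} + 423709\right) \frac{1}{399604} = \left(423709 + \frac{i \sqrt{6995600661}}{203}\right) \frac{1}{399604} = \frac{423709}{399604} + \frac{i \sqrt{6995600661}}{81119612}$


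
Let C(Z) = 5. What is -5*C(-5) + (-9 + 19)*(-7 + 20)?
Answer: 105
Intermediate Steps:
-5*C(-5) + (-9 + 19)*(-7 + 20) = -5*5 + (-9 + 19)*(-7 + 20) = -25 + 10*13 = -25 + 130 = 105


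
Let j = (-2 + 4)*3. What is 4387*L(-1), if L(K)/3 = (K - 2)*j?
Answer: -236898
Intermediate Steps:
j = 6 (j = 2*3 = 6)
L(K) = -36 + 18*K (L(K) = 3*((K - 2)*6) = 3*((-2 + K)*6) = 3*(-12 + 6*K) = -36 + 18*K)
4387*L(-1) = 4387*(-36 + 18*(-1)) = 4387*(-36 - 18) = 4387*(-54) = -236898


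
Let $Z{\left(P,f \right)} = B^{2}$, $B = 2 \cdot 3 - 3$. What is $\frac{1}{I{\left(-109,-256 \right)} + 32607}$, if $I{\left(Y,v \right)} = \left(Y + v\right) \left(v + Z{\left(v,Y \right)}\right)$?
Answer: $\frac{1}{122762} \approx 8.1458 \cdot 10^{-6}$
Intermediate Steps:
$B = 3$ ($B = 6 - 3 = 3$)
$Z{\left(P,f \right)} = 9$ ($Z{\left(P,f \right)} = 3^{2} = 9$)
$I{\left(Y,v \right)} = \left(9 + v\right) \left(Y + v\right)$ ($I{\left(Y,v \right)} = \left(Y + v\right) \left(v + 9\right) = \left(Y + v\right) \left(9 + v\right) = \left(9 + v\right) \left(Y + v\right)$)
$\frac{1}{I{\left(-109,-256 \right)} + 32607} = \frac{1}{\left(\left(-256\right)^{2} + 9 \left(-109\right) + 9 \left(-256\right) - -27904\right) + 32607} = \frac{1}{\left(65536 - 981 - 2304 + 27904\right) + 32607} = \frac{1}{90155 + 32607} = \frac{1}{122762}$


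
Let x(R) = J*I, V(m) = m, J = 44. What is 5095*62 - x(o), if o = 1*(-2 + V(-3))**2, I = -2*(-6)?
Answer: 315362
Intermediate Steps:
I = 12
o = 25 (o = 1*(-2 - 3)**2 = 1*(-5)**2 = 1*25 = 25)
x(R) = 528 (x(R) = 44*12 = 528)
5095*62 - x(o) = 5095*62 - 1*528 = 315890 - 528 = 315362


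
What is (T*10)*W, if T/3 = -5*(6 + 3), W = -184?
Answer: 248400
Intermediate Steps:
T = -135 (T = 3*(-5*(6 + 3)) = 3*(-5*9) = 3*(-45) = -135)
(T*10)*W = -135*10*(-184) = -1350*(-184) = 248400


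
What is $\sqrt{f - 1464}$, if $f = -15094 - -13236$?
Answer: $i \sqrt{3322} \approx 57.637 i$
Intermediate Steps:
$f = -1858$ ($f = -15094 + 13236 = -1858$)
$\sqrt{f - 1464} = \sqrt{-1858 - 1464} = \sqrt{-3322} = i \sqrt{3322}$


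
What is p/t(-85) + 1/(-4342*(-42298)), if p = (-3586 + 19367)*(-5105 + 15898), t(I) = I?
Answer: -31281412042869943/15610922860 ≈ -2.0038e+6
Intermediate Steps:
p = 170324333 (p = 15781*10793 = 170324333)
p/t(-85) + 1/(-4342*(-42298)) = 170324333/(-85) + 1/(-4342*(-42298)) = 170324333*(-1/85) - 1/4342*(-1/42298) = -170324333/85 + 1/183657916 = -31281412042869943/15610922860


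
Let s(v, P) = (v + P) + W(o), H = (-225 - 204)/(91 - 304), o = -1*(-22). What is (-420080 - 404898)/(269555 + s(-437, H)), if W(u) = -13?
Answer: -4183817/1364757 ≈ -3.0656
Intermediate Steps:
o = 22
H = 143/71 (H = -429/(-213) = -429*(-1/213) = 143/71 ≈ 2.0141)
s(v, P) = -13 + P + v (s(v, P) = (v + P) - 13 = (P + v) - 13 = -13 + P + v)
(-420080 - 404898)/(269555 + s(-437, H)) = (-420080 - 404898)/(269555 + (-13 + 143/71 - 437)) = -824978/(269555 - 31807/71) = -824978/19106598/71 = -824978*71/19106598 = -4183817/1364757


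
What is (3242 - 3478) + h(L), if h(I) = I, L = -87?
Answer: -323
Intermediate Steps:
(3242 - 3478) + h(L) = (3242 - 3478) - 87 = -236 - 87 = -323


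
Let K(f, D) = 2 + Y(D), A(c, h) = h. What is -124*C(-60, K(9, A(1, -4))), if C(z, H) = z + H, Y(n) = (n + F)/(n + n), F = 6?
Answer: 7223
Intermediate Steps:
Y(n) = (6 + n)/(2*n) (Y(n) = (n + 6)/(n + n) = (6 + n)/((2*n)) = (6 + n)*(1/(2*n)) = (6 + n)/(2*n))
K(f, D) = 2 + (6 + D)/(2*D)
C(z, H) = H + z
-124*C(-60, K(9, A(1, -4))) = -124*((5/2 + 3/(-4)) - 60) = -124*((5/2 + 3*(-¼)) - 60) = -124*((5/2 - ¾) - 60) = -124*(7/4 - 60) = -124*(-233/4) = 7223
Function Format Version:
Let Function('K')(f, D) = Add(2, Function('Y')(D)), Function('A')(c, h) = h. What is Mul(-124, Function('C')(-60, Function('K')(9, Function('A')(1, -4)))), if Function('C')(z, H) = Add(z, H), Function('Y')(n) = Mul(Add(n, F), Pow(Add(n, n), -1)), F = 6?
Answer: 7223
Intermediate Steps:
Function('Y')(n) = Mul(Rational(1, 2), Pow(n, -1), Add(6, n)) (Function('Y')(n) = Mul(Add(n, 6), Pow(Add(n, n), -1)) = Mul(Add(6, n), Pow(Mul(2, n), -1)) = Mul(Add(6, n), Mul(Rational(1, 2), Pow(n, -1))) = Mul(Rational(1, 2), Pow(n, -1), Add(6, n)))
Function('K')(f, D) = Add(2, Mul(Rational(1, 2), Pow(D, -1), Add(6, D)))
Function('C')(z, H) = Add(H, z)
Mul(-124, Function('C')(-60, Function('K')(9, Function('A')(1, -4)))) = Mul(-124, Add(Add(Rational(5, 2), Mul(3, Pow(-4, -1))), -60)) = Mul(-124, Add(Add(Rational(5, 2), Mul(3, Rational(-1, 4))), -60)) = Mul(-124, Add(Add(Rational(5, 2), Rational(-3, 4)), -60)) = Mul(-124, Add(Rational(7, 4), -60)) = Mul(-124, Rational(-233, 4)) = 7223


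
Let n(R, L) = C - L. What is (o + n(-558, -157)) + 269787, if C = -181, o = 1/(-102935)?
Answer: 27768054404/102935 ≈ 2.6976e+5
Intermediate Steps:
o = -1/102935 ≈ -9.7149e-6
n(R, L) = -181 - L
(o + n(-558, -157)) + 269787 = (-1/102935 + (-181 - 1*(-157))) + 269787 = (-1/102935 + (-181 + 157)) + 269787 = (-1/102935 - 24) + 269787 = -2470441/102935 + 269787 = 27768054404/102935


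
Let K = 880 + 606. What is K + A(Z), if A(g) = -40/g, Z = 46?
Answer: 34158/23 ≈ 1485.1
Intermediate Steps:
K = 1486
K + A(Z) = 1486 - 40/46 = 1486 - 40*1/46 = 1486 - 20/23 = 34158/23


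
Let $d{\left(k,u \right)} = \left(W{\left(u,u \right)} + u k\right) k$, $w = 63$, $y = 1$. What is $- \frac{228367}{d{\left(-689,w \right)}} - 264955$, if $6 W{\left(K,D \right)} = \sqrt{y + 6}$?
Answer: $- \frac{2567415362278613}{9690005051} - \frac{1370202 \sqrt{7}}{46734894360973} \approx -2.6496 \cdot 10^{5}$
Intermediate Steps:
$W{\left(K,D \right)} = \frac{\sqrt{7}}{6}$ ($W{\left(K,D \right)} = \frac{\sqrt{1 + 6}}{6} = \frac{\sqrt{7}}{6}$)
$d{\left(k,u \right)} = k \left(\frac{\sqrt{7}}{6} + k u\right)$ ($d{\left(k,u \right)} = \left(\frac{\sqrt{7}}{6} + u k\right) k = \left(\frac{\sqrt{7}}{6} + k u\right) k = k \left(\frac{\sqrt{7}}{6} + k u\right)$)
$- \frac{228367}{d{\left(-689,w \right)}} - 264955 = - \frac{228367}{\frac{1}{6} \left(-689\right) \left(\sqrt{7} + 6 \left(-689\right) 63\right)} - 264955 = - \frac{228367}{\frac{1}{6} \left(-689\right) \left(\sqrt{7} - 260442\right)} - 264955 = - \frac{228367}{\frac{1}{6} \left(-689\right) \left(-260442 + \sqrt{7}\right)} - 264955 = - \frac{228367}{29907423 - \frac{689 \sqrt{7}}{6}} - 264955 = -264955 - \frac{228367}{29907423 - \frac{689 \sqrt{7}}{6}}$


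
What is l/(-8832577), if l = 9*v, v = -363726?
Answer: 3273534/8832577 ≈ 0.37062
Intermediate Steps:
l = -3273534 (l = 9*(-363726) = -3273534)
l/(-8832577) = -3273534/(-8832577) = -3273534*(-1/8832577) = 3273534/8832577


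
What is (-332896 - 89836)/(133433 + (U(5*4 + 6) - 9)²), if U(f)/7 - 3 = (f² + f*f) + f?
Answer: -422732/93410397 ≈ -0.0045255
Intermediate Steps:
U(f) = 21 + 7*f + 14*f² (U(f) = 21 + 7*((f² + f*f) + f) = 21 + 7*((f² + f²) + f) = 21 + 7*(2*f² + f) = 21 + 7*(f + 2*f²) = 21 + (7*f + 14*f²) = 21 + 7*f + 14*f²)
(-332896 - 89836)/(133433 + (U(5*4 + 6) - 9)²) = (-332896 - 89836)/(133433 + ((21 + 7*(5*4 + 6) + 14*(5*4 + 6)²) - 9)²) = -422732/(133433 + ((21 + 7*(20 + 6) + 14*(20 + 6)²) - 9)²) = -422732/(133433 + ((21 + 7*26 + 14*26²) - 9)²) = -422732/(133433 + ((21 + 182 + 14*676) - 9)²) = -422732/(133433 + ((21 + 182 + 9464) - 9)²) = -422732/(133433 + (9667 - 9)²) = -422732/(133433 + 9658²) = -422732/(133433 + 93276964) = -422732/93410397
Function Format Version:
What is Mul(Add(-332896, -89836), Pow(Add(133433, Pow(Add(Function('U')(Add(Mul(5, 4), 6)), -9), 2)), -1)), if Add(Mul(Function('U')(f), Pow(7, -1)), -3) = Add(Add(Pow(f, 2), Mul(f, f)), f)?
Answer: Rational(-422732, 93410397) ≈ -0.0045255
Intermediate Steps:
Function('U')(f) = Add(21, Mul(7, f), Mul(14, Pow(f, 2))) (Function('U')(f) = Add(21, Mul(7, Add(Add(Pow(f, 2), Mul(f, f)), f))) = Add(21, Mul(7, Add(Add(Pow(f, 2), Pow(f, 2)), f))) = Add(21, Mul(7, Add(Mul(2, Pow(f, 2)), f))) = Add(21, Mul(7, Add(f, Mul(2, Pow(f, 2))))) = Add(21, Add(Mul(7, f), Mul(14, Pow(f, 2)))) = Add(21, Mul(7, f), Mul(14, Pow(f, 2))))
Mul(Add(-332896, -89836), Pow(Add(133433, Pow(Add(Function('U')(Add(Mul(5, 4), 6)), -9), 2)), -1)) = Mul(Add(-332896, -89836), Pow(Add(133433, Pow(Add(Add(21, Mul(7, Add(Mul(5, 4), 6)), Mul(14, Pow(Add(Mul(5, 4), 6), 2))), -9), 2)), -1)) = Mul(-422732, Pow(Add(133433, Pow(Add(Add(21, Mul(7, Add(20, 6)), Mul(14, Pow(Add(20, 6), 2))), -9), 2)), -1)) = Mul(-422732, Pow(Add(133433, Pow(Add(Add(21, Mul(7, 26), Mul(14, Pow(26, 2))), -9), 2)), -1)) = Mul(-422732, Pow(Add(133433, Pow(Add(Add(21, 182, Mul(14, 676)), -9), 2)), -1)) = Mul(-422732, Pow(Add(133433, Pow(Add(Add(21, 182, 9464), -9), 2)), -1)) = Mul(-422732, Pow(Add(133433, Pow(Add(9667, -9), 2)), -1)) = Mul(-422732, Pow(Add(133433, Pow(9658, 2)), -1)) = Mul(-422732, Pow(Add(133433, 93276964), -1)) = Mul(-422732, Pow(93410397, -1)) = Mul(-422732, Rational(1, 93410397)) = Rational(-422732, 93410397)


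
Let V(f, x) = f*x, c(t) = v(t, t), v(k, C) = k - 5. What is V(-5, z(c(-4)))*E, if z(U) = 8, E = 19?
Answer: -760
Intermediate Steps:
v(k, C) = -5 + k
c(t) = -5 + t
V(-5, z(c(-4)))*E = -5*8*19 = -40*19 = -760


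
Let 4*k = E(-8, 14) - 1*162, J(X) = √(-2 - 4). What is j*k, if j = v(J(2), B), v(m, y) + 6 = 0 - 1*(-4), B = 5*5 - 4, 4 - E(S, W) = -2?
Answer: 78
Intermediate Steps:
E(S, W) = 6 (E(S, W) = 4 - 1*(-2) = 4 + 2 = 6)
B = 21 (B = 25 - 4 = 21)
J(X) = I*√6 (J(X) = √(-6) = I*√6)
v(m, y) = -2 (v(m, y) = -6 + (0 - 1*(-4)) = -6 + (0 + 4) = -6 + 4 = -2)
j = -2
k = -39 (k = (6 - 1*162)/4 = (6 - 162)/4 = (¼)*(-156) = -39)
j*k = -2*(-39) = 78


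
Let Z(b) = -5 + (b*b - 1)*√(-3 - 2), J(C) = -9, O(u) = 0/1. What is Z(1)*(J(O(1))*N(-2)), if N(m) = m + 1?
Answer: -45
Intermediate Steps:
N(m) = 1 + m
O(u) = 0 (O(u) = 0*1 = 0)
Z(b) = -5 + I*√5*(-1 + b²) (Z(b) = -5 + (b² - 1)*√(-5) = -5 + (-1 + b²)*(I*√5) = -5 + I*√5*(-1 + b²))
Z(1)*(J(O(1))*N(-2)) = (-5 - I*√5 + I*√5*1²)*(-9*(1 - 2)) = (-5 - I*√5 + I*√5*1)*(-9*(-1)) = (-5 - I*√5 + I*√5)*9 = -5*9 = -45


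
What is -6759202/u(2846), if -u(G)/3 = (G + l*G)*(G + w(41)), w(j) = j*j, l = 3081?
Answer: 3379601/59562001566 ≈ 5.6741e-5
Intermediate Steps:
w(j) = j²
u(G) = -9246*G*(1681 + G) (u(G) = -3*(G + 3081*G)*(G + 41²) = -3*3082*G*(G + 1681) = -3*3082*G*(1681 + G) = -9246*G*(1681 + G))
-6759202/u(2846) = -6759202*(-1/(26314116*(1681 + 2846))) = -6759202/((-9246*2846*4527)) = -6759202/(-119124003132) = -6759202*(-1/119124003132) = 3379601/59562001566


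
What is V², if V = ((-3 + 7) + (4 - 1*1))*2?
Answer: 196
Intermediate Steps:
V = 14 (V = (4 + (4 - 1))*2 = (4 + 3)*2 = 7*2 = 14)
V² = 14² = 196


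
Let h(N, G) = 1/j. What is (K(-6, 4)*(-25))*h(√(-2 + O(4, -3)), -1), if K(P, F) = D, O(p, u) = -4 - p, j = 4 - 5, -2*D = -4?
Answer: 50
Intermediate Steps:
D = 2 (D = -½*(-4) = 2)
j = -1
K(P, F) = 2
h(N, G) = -1 (h(N, G) = 1/(-1) = -1)
(K(-6, 4)*(-25))*h(√(-2 + O(4, -3)), -1) = (2*(-25))*(-1) = -50*(-1) = 50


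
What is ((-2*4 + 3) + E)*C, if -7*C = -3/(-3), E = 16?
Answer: -11/7 ≈ -1.5714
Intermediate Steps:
C = -1/7 (C = -(-3)/(7*(-3)) = -(-3)*(-1)/(7*3) = -1/7*1 = -1/7 ≈ -0.14286)
((-2*4 + 3) + E)*C = ((-2*4 + 3) + 16)*(-1/7) = ((-8 + 3) + 16)*(-1/7) = (-5 + 16)*(-1/7) = 11*(-1/7) = -11/7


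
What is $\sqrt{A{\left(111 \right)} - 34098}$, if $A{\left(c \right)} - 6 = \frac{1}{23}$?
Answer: $\frac{i \sqrt{18034645}}{23} \approx 184.64 i$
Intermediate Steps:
$A{\left(c \right)} = \frac{139}{23}$ ($A{\left(c \right)} = 6 + \frac{1}{23} = \frac{139}{23}$)
$\sqrt{A{\left(111 \right)} - 34098} = \sqrt{\frac{139}{23} - 34098} = \sqrt{- \frac{784115}{23}} = \frac{i \sqrt{18034645}}{23}$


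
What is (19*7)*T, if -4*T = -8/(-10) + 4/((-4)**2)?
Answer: -2793/80 ≈ -34.912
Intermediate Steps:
T = -21/80 (T = -(-8/(-10) + 4/((-4)**2))/4 = -(-8*(-1/10) + 4/16)/4 = -(4/5 + 4*(1/16))/4 = -(4/5 + 1/4)/4 = -1/4*21/20 = -21/80 ≈ -0.26250)
(19*7)*T = (19*7)*(-21/80) = 133*(-21/80) = -2793/80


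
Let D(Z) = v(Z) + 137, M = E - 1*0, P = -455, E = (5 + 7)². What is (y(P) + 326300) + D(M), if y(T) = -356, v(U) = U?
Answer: 326225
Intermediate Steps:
E = 144 (E = 12² = 144)
M = 144 (M = 144 - 1*0 = 144 + 0 = 144)
D(Z) = 137 + Z (D(Z) = Z + 137 = 137 + Z)
(y(P) + 326300) + D(M) = (-356 + 326300) + (137 + 144) = 325944 + 281 = 326225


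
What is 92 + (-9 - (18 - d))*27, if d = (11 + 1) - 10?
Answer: -583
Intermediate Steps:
d = 2 (d = 12 - 10 = 2)
92 + (-9 - (18 - d))*27 = 92 + (-9 - (18 - 1*2))*27 = 92 + (-9 - (18 - 2))*27 = 92 + (-9 - 1*16)*27 = 92 + (-9 - 16)*27 = 92 - 25*27 = 92 - 675 = -583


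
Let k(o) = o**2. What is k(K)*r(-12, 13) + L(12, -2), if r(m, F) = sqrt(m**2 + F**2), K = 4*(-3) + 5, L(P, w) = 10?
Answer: 10 + 49*sqrt(313) ≈ 876.90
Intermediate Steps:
K = -7 (K = -12 + 5 = -7)
r(m, F) = sqrt(F**2 + m**2)
k(K)*r(-12, 13) + L(12, -2) = (-7)**2*sqrt(13**2 + (-12)**2) + 10 = 49*sqrt(169 + 144) + 10 = 49*sqrt(313) + 10 = 10 + 49*sqrt(313)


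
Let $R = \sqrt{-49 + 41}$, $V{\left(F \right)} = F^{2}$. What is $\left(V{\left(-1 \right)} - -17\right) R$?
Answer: $36 i \sqrt{2} \approx 50.912 i$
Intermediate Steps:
$R = 2 i \sqrt{2}$ ($R = \sqrt{-8} = 2 i \sqrt{2} \approx 2.8284 i$)
$\left(V{\left(-1 \right)} - -17\right) R = \left(\left(-1\right)^{2} - -17\right) 2 i \sqrt{2} = \left(1 + 17\right) 2 i \sqrt{2} = 18 \cdot 2 i \sqrt{2} = 36 i \sqrt{2}$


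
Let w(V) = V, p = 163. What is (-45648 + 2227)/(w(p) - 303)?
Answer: 6203/20 ≈ 310.15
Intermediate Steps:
(-45648 + 2227)/(w(p) - 303) = (-45648 + 2227)/(163 - 303) = -43421/(-140) = -43421*(-1/140) = 6203/20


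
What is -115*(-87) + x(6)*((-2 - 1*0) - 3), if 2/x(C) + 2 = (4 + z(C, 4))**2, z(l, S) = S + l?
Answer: 970480/97 ≈ 10005.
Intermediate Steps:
x(C) = 2/(-2 + (8 + C)**2) (x(C) = 2/(-2 + (4 + (4 + C))**2) = 2/(-2 + (8 + C)**2))
-115*(-87) + x(6)*((-2 - 1*0) - 3) = -115*(-87) + (2/(-2 + (8 + 6)**2))*((-2 - 1*0) - 3) = 10005 + (2/(-2 + 14**2))*((-2 + 0) - 3) = 10005 + (2/(-2 + 196))*(-2 - 3) = 10005 + (2/194)*(-5) = 10005 + (2*(1/194))*(-5) = 10005 + (1/97)*(-5) = 10005 - 5/97 = 970480/97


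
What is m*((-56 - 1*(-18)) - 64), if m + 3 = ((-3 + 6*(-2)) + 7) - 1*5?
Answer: 1632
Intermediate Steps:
m = -16 (m = -3 + (((-3 + 6*(-2)) + 7) - 1*5) = -3 + (((-3 - 12) + 7) - 5) = -3 + ((-15 + 7) - 5) = -3 + (-8 - 5) = -3 - 13 = -16)
m*((-56 - 1*(-18)) - 64) = -16*((-56 - 1*(-18)) - 64) = -16*((-56 + 18) - 64) = -16*(-38 - 64) = -16*(-102) = 1632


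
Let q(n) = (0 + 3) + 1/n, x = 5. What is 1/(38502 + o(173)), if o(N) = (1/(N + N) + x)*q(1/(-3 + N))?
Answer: 2/78735 ≈ 2.5402e-5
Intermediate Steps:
q(n) = 3 + 1/n
o(N) = N*(5 + 1/(2*N)) (o(N) = (1/(N + N) + 5)*(3 + 1/(1/(-3 + N))) = (1/(2*N) + 5)*(3 + (-3 + N)) = (1/(2*N) + 5)*N = (5 + 1/(2*N))*N = N*(5 + 1/(2*N)))
1/(38502 + o(173)) = 1/(38502 + (½ + 5*173)) = 1/(38502 + (½ + 865)) = 1/(38502 + 1731/2) = 1/(78735/2) = 2/78735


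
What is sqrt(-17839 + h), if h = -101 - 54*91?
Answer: I*sqrt(22854) ≈ 151.18*I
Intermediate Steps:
h = -5015 (h = -101 - 4914 = -5015)
sqrt(-17839 + h) = sqrt(-17839 - 5015) = sqrt(-22854) = I*sqrt(22854)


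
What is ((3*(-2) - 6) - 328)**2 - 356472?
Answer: -240872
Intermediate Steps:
((3*(-2) - 6) - 328)**2 - 356472 = ((-6 - 6) - 328)**2 - 356472 = (-12 - 328)**2 - 356472 = (-340)**2 - 356472 = 115600 - 356472 = -240872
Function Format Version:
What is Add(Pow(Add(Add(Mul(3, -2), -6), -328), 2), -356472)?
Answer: -240872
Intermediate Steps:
Add(Pow(Add(Add(Mul(3, -2), -6), -328), 2), -356472) = Add(Pow(Add(Add(-6, -6), -328), 2), -356472) = Add(Pow(Add(-12, -328), 2), -356472) = Add(Pow(-340, 2), -356472) = Add(115600, -356472) = -240872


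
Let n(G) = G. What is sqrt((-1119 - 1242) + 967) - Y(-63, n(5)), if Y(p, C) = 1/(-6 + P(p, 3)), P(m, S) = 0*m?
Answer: 1/6 + I*sqrt(1394) ≈ 0.16667 + 37.336*I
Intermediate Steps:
P(m, S) = 0
Y(p, C) = -1/6 (Y(p, C) = 1/(-6 + 0) = 1/(-6) = -1/6)
sqrt((-1119 - 1242) + 967) - Y(-63, n(5)) = sqrt((-1119 - 1242) + 967) - 1*(-1/6) = sqrt(-2361 + 967) + 1/6 = sqrt(-1394) + 1/6 = I*sqrt(1394) + 1/6 = 1/6 + I*sqrt(1394)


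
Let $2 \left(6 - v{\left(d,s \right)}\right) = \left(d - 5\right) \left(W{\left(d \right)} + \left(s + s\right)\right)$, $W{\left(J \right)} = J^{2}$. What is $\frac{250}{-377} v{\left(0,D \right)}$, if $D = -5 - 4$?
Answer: $\frac{750}{29} \approx 25.862$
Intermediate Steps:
$D = -9$ ($D = -5 - 4 = -9$)
$v{\left(d,s \right)} = 6 - \frac{\left(-5 + d\right) \left(d^{2} + 2 s\right)}{2}$ ($v{\left(d,s \right)} = 6 - \frac{\left(d - 5\right) \left(d^{2} + \left(s + s\right)\right)}{2} = 6 - \frac{\left(-5 + d\right) \left(d^{2} + 2 s\right)}{2}$)
$\frac{250}{-377} v{\left(0,D \right)} = \frac{250}{-377} \left(6 + 5 \left(-9\right) - \frac{0^{3}}{2} + \frac{5 \cdot 0^{2}}{2} - 0 \left(-9\right)\right) = 250 \left(- \frac{1}{377}\right) \left(6 - 45 - 0 + \frac{5}{2} \cdot 0 + 0\right) = - \frac{250 \left(6 - 45 + 0 + 0 + 0\right)}{377} = \left(- \frac{250}{377}\right) \left(-39\right) = \frac{750}{29}$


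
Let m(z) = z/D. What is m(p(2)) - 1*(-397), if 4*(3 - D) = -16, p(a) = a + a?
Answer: 2783/7 ≈ 397.57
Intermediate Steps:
p(a) = 2*a
D = 7 (D = 3 - ¼*(-16) = 3 + 4 = 7)
m(z) = z/7
m(p(2)) - 1*(-397) = (2*2)/7 - 1*(-397) = (⅐)*4 + 397 = 4/7 + 397 = 2783/7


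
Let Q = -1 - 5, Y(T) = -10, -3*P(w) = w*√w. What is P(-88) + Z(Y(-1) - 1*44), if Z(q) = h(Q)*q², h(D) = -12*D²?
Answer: -1259712 + 176*I*√22/3 ≈ -1.2597e+6 + 275.17*I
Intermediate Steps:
P(w) = -w^(3/2)/3 (P(w) = -w*√w/3 = -w^(3/2)/3)
Q = -6
Z(q) = -432*q² (Z(q) = (-12*(-6)²)*q² = (-12*36)*q² = -432*q²)
P(-88) + Z(Y(-1) - 1*44) = -(-176)*I*√22/3 - 432*(-10 - 1*44)² = -(-176)*I*√22/3 - 432*(-10 - 44)² = 176*I*√22/3 - 432*(-54)² = 176*I*√22/3 - 432*2916 = 176*I*√22/3 - 1259712 = -1259712 + 176*I*√22/3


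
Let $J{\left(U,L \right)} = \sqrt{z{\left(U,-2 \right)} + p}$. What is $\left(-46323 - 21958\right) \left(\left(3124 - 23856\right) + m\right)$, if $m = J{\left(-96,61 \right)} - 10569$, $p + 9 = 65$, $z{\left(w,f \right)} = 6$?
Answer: $2137263581 - 68281 \sqrt{62} \approx 2.1367 \cdot 10^{9}$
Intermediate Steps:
$p = 56$ ($p = -9 + 65 = 56$)
$J{\left(U,L \right)} = \sqrt{62}$ ($J{\left(U,L \right)} = \sqrt{6 + 56} = \sqrt{62}$)
$m = -10569 + \sqrt{62}$ ($m = \sqrt{62} - 10569 = -10569 + \sqrt{62} \approx -10561.0$)
$\left(-46323 - 21958\right) \left(\left(3124 - 23856\right) + m\right) = \left(-46323 - 21958\right) \left(\left(3124 - 23856\right) - \left(10569 - \sqrt{62}\right)\right) = - 68281 \left(-20732 - \left(10569 - \sqrt{62}\right)\right) = - 68281 \left(-31301 + \sqrt{62}\right) = 2137263581 - 68281 \sqrt{62}$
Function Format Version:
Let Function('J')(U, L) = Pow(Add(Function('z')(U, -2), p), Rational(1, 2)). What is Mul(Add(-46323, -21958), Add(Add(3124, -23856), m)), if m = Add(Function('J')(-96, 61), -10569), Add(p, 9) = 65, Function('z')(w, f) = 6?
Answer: Add(2137263581, Mul(-68281, Pow(62, Rational(1, 2)))) ≈ 2.1367e+9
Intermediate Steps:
p = 56 (p = Add(-9, 65) = 56)
Function('J')(U, L) = Pow(62, Rational(1, 2)) (Function('J')(U, L) = Pow(Add(6, 56), Rational(1, 2)) = Pow(62, Rational(1, 2)))
m = Add(-10569, Pow(62, Rational(1, 2))) (m = Add(Pow(62, Rational(1, 2)), -10569) = Add(-10569, Pow(62, Rational(1, 2))) ≈ -10561.)
Mul(Add(-46323, -21958), Add(Add(3124, -23856), m)) = Mul(Add(-46323, -21958), Add(Add(3124, -23856), Add(-10569, Pow(62, Rational(1, 2))))) = Mul(-68281, Add(-20732, Add(-10569, Pow(62, Rational(1, 2))))) = Mul(-68281, Add(-31301, Pow(62, Rational(1, 2)))) = Add(2137263581, Mul(-68281, Pow(62, Rational(1, 2))))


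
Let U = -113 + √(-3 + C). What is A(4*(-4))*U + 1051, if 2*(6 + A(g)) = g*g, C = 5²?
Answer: -12735 + 122*√22 ≈ -12163.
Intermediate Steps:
C = 25
A(g) = -6 + g²/2 (A(g) = -6 + (g*g)/2 = -6 + g²/2)
U = -113 + √22 (U = -113 + √(-3 + 25) = -113 + √22 ≈ -108.31)
A(4*(-4))*U + 1051 = (-6 + (4*(-4))²/2)*(-113 + √22) + 1051 = (-6 + (½)*(-16)²)*(-113 + √22) + 1051 = (-6 + (½)*256)*(-113 + √22) + 1051 = (-6 + 128)*(-113 + √22) + 1051 = 122*(-113 + √22) + 1051 = (-13786 + 122*√22) + 1051 = -12735 + 122*√22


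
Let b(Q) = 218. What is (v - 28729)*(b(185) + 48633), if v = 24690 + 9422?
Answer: 262964933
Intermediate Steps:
v = 34112
(v - 28729)*(b(185) + 48633) = (34112 - 28729)*(218 + 48633) = 5383*48851 = 262964933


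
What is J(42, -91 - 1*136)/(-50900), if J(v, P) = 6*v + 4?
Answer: -64/12725 ≈ -0.0050295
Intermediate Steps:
J(v, P) = 4 + 6*v
J(42, -91 - 1*136)/(-50900) = (4 + 6*42)/(-50900) = (4 + 252)*(-1/50900) = 256*(-1/50900) = -64/12725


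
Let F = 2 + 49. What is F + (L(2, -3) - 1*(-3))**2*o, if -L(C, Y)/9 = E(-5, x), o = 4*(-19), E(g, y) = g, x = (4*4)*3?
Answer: -175053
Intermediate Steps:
x = 48 (x = 16*3 = 48)
o = -76
L(C, Y) = 45 (L(C, Y) = -9*(-5) = 45)
F = 51
F + (L(2, -3) - 1*(-3))**2*o = 51 + (45 - 1*(-3))**2*(-76) = 51 + (45 + 3)**2*(-76) = 51 + 48**2*(-76) = 51 + 2304*(-76) = 51 - 175104 = -175053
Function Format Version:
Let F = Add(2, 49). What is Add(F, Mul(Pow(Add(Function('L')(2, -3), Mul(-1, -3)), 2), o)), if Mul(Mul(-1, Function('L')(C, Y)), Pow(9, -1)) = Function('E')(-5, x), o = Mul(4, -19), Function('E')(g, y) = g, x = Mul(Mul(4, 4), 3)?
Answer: -175053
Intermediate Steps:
x = 48 (x = Mul(16, 3) = 48)
o = -76
Function('L')(C, Y) = 45 (Function('L')(C, Y) = Mul(-9, -5) = 45)
F = 51
Add(F, Mul(Pow(Add(Function('L')(2, -3), Mul(-1, -3)), 2), o)) = Add(51, Mul(Pow(Add(45, Mul(-1, -3)), 2), -76)) = Add(51, Mul(Pow(Add(45, 3), 2), -76)) = Add(51, Mul(Pow(48, 2), -76)) = Add(51, Mul(2304, -76)) = Add(51, -175104) = -175053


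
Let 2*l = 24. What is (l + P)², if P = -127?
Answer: 13225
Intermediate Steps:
l = 12 (l = (½)*24 = 12)
(l + P)² = (12 - 127)² = (-115)² = 13225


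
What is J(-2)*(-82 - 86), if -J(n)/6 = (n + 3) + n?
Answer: -1008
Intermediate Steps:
J(n) = -18 - 12*n (J(n) = -6*((n + 3) + n) = -6*((3 + n) + n) = -6*(3 + 2*n) = -18 - 12*n)
J(-2)*(-82 - 86) = (-18 - 12*(-2))*(-82 - 86) = (-18 + 24)*(-168) = 6*(-168) = -1008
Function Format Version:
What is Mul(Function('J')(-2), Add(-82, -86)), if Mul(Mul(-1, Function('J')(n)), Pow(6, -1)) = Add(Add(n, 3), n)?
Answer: -1008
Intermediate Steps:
Function('J')(n) = Add(-18, Mul(-12, n)) (Function('J')(n) = Mul(-6, Add(Add(n, 3), n)) = Mul(-6, Add(Add(3, n), n)) = Mul(-6, Add(3, Mul(2, n))) = Add(-18, Mul(-12, n)))
Mul(Function('J')(-2), Add(-82, -86)) = Mul(Add(-18, Mul(-12, -2)), Add(-82, -86)) = Mul(Add(-18, 24), -168) = Mul(6, -168) = -1008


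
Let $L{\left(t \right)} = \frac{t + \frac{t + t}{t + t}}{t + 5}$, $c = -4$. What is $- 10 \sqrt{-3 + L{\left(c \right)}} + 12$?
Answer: $12 - 10 i \sqrt{6} \approx 12.0 - 24.495 i$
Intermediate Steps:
$L{\left(t \right)} = \frac{1 + t}{5 + t}$ ($L{\left(t \right)} = \frac{t + \frac{2 t}{2 t}}{5 + t} = \frac{t + 2 t \frac{1}{2 t}}{5 + t} = \frac{t + 1}{5 + t} = \frac{1 + t}{5 + t}$)
$- 10 \sqrt{-3 + L{\left(c \right)}} + 12 = - 10 \sqrt{-3 + \frac{1 - 4}{5 - 4}} + 12 = - 10 \sqrt{-3 + 1^{-1} \left(-3\right)} + 12 = - 10 \sqrt{-3 + 1 \left(-3\right)} + 12 = - 10 \sqrt{-3 - 3} + 12 = - 10 \sqrt{-6} + 12 = - 10 i \sqrt{6} + 12 = 12 - 10 i \sqrt{6}$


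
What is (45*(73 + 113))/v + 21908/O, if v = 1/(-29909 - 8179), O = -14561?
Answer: -4641996732068/14561 ≈ -3.1880e+8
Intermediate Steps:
v = -1/38088 (v = 1/(-38088) = -1/38088 ≈ -2.6255e-5)
(45*(73 + 113))/v + 21908/O = (45*(73 + 113))/(-1/38088) + 21908/(-14561) = (45*186)*(-38088) + 21908*(-1/14561) = 8370*(-38088) - 21908/14561 = -318796560 - 21908/14561 = -4641996732068/14561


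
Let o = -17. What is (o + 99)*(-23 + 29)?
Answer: 492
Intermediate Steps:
(o + 99)*(-23 + 29) = (-17 + 99)*(-23 + 29) = 82*6 = 492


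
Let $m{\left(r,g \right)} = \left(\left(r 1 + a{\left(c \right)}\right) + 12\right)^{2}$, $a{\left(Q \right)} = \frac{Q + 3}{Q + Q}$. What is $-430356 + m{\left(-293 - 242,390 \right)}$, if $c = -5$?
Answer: $- \frac{3925904}{25} \approx -1.5704 \cdot 10^{5}$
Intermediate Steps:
$a{\left(Q \right)} = \frac{3 + Q}{2 Q}$
$m{\left(r,g \right)} = \left(\frac{61}{5} + r\right)^{2}$ ($m{\left(r,g \right)} = \left(\left(r 1 + \frac{3 - 5}{2 \left(-5\right)}\right) + 12\right)^{2} = \left(\left(r + \frac{1}{2} \left(- \frac{1}{5}\right) \left(-2\right)\right) + 12\right)^{2} = \left(\left(r + \frac{1}{5}\right) + 12\right)^{2} = \left(\left(\frac{1}{5} + r\right) + 12\right)^{2} = \left(\frac{61}{5} + r\right)^{2}$)
$-430356 + m{\left(-293 - 242,390 \right)} = -430356 + \frac{\left(61 + 5 \left(-293 - 242\right)\right)^{2}}{25} = -430356 + \frac{\left(61 + 5 \left(-535\right)\right)^{2}}{25} = -430356 + \frac{\left(61 - 2675\right)^{2}}{25} = -430356 + \frac{\left(-2614\right)^{2}}{25} = -430356 + \frac{1}{25} \cdot 6832996 = -430356 + \frac{6832996}{25} = - \frac{3925904}{25}$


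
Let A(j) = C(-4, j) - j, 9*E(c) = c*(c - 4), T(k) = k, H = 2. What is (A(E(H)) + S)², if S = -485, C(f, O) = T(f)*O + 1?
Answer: 18800896/81 ≈ 2.3211e+5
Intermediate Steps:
E(c) = c*(-4 + c)/9 (E(c) = (c*(c - 4))/9 = (c*(-4 + c))/9 = c*(-4 + c)/9)
C(f, O) = 1 + O*f (C(f, O) = f*O + 1 = O*f + 1 = 1 + O*f)
A(j) = 1 - 5*j (A(j) = (1 + j*(-4)) - j = (1 - 4*j) - j = 1 - 5*j)
(A(E(H)) + S)² = ((1 - 5*2*(-4 + 2)/9) - 485)² = ((1 - 5*2*(-2)/9) - 485)² = ((1 - 5*(-4/9)) - 485)² = ((1 + 20/9) - 485)² = (29/9 - 485)² = (-4336/9)² = 18800896/81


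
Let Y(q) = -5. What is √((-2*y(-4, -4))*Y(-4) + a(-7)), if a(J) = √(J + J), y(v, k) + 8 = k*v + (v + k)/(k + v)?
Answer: √(90 + I*√14) ≈ 9.4889 + 0.1972*I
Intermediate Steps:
y(v, k) = -7 + k*v (y(v, k) = -8 + (k*v + (v + k)/(k + v)) = -8 + (k*v + (k + v)/(k + v)) = -8 + (k*v + 1) = -8 + (1 + k*v) = -7 + k*v)
a(J) = √2*√J (a(J) = √(2*J) = √2*√J)
√((-2*y(-4, -4))*Y(-4) + a(-7)) = √(-2*(-7 - 4*(-4))*(-5) + √2*√(-7)) = √(-2*(-7 + 16)*(-5) + √2*(I*√7)) = √(-2*9*(-5) + I*√14) = √(-18*(-5) + I*√14) = √(90 + I*√14)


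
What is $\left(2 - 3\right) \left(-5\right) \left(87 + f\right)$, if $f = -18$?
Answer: $345$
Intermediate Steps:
$\left(2 - 3\right) \left(-5\right) \left(87 + f\right) = \left(2 - 3\right) \left(-5\right) \left(87 - 18\right) = \left(2 - 3\right) \left(-5\right) 69 = \left(-1\right) \left(-5\right) 69 = 5 \cdot 69 = 345$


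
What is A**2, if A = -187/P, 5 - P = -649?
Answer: 34969/427716 ≈ 0.081758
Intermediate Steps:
P = 654 (P = 5 - 1*(-649) = 5 + 649 = 654)
A = -187/654 ≈ -0.28593
A**2 = (-187/654)**2 = 34969/427716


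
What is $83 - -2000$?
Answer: $2083$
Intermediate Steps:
$83 - -2000 = 83 + 2000 = 2083$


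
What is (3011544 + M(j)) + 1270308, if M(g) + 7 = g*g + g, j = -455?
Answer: 4488415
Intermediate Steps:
M(g) = -7 + g + g² (M(g) = -7 + (g*g + g) = -7 + (g² + g) = -7 + (g + g²) = -7 + g + g²)
(3011544 + M(j)) + 1270308 = (3011544 + (-7 - 455 + (-455)²)) + 1270308 = (3011544 + (-7 - 455 + 207025)) + 1270308 = (3011544 + 206563) + 1270308 = 3218107 + 1270308 = 4488415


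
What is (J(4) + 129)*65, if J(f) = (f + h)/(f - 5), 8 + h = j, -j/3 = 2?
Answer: 9035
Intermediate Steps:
j = -6 (j = -3*2 = -6)
h = -14 (h = -8 - 6 = -14)
J(f) = (-14 + f)/(-5 + f) (J(f) = (f - 14)/(f - 5) = (-14 + f)/(-5 + f))
(J(4) + 129)*65 = ((-14 + 4)/(-5 + 4) + 129)*65 = (-10/(-1) + 129)*65 = (-1*(-10) + 129)*65 = (10 + 129)*65 = 139*65 = 9035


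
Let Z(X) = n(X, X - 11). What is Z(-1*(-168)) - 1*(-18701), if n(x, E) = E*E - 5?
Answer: 43345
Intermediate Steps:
n(x, E) = -5 + E² (n(x, E) = E² - 5 = -5 + E²)
Z(X) = -5 + (-11 + X)² (Z(X) = -5 + (X - 11)² = -5 + (-11 + X)²)
Z(-1*(-168)) - 1*(-18701) = (-5 + (-11 - 1*(-168))²) - 1*(-18701) = (-5 + (-11 + 168)²) + 18701 = (-5 + 157²) + 18701 = (-5 + 24649) + 18701 = 24644 + 18701 = 43345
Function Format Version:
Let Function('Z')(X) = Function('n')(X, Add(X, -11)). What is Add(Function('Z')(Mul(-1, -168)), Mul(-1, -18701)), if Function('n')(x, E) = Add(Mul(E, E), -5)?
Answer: 43345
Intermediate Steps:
Function('n')(x, E) = Add(-5, Pow(E, 2)) (Function('n')(x, E) = Add(Pow(E, 2), -5) = Add(-5, Pow(E, 2)))
Function('Z')(X) = Add(-5, Pow(Add(-11, X), 2)) (Function('Z')(X) = Add(-5, Pow(Add(X, -11), 2)) = Add(-5, Pow(Add(-11, X), 2)))
Add(Function('Z')(Mul(-1, -168)), Mul(-1, -18701)) = Add(Add(-5, Pow(Add(-11, Mul(-1, -168)), 2)), Mul(-1, -18701)) = Add(Add(-5, Pow(Add(-11, 168), 2)), 18701) = Add(Add(-5, Pow(157, 2)), 18701) = Add(Add(-5, 24649), 18701) = Add(24644, 18701) = 43345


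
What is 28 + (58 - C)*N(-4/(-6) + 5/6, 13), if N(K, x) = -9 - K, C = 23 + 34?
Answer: 35/2 ≈ 17.500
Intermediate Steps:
C = 57
28 + (58 - C)*N(-4/(-6) + 5/6, 13) = 28 + (58 - 1*57)*(-9 - (-4/(-6) + 5/6)) = 28 + (58 - 57)*(-9 - (-4*(-⅙) + 5*(⅙))) = 28 + 1*(-9 - (⅔ + ⅚)) = 28 + 1*(-9 - 1*3/2) = 28 + 1*(-9 - 3/2) = 28 + 1*(-21/2) = 28 - 21/2 = 35/2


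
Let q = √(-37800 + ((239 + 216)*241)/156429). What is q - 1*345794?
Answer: -345794 + I*√12410606045/573 ≈ -3.4579e+5 + 194.42*I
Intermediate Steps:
q = I*√12410606045/573 (q = √(-37800 + (455*241)*(1/156429)) = √(-37800 + 109655*(1/156429)) = √(-37800 + 1205/1719) = √(-64976995/1719) = I*√12410606045/573 ≈ 194.42*I)
q - 1*345794 = I*√12410606045/573 - 1*345794 = I*√12410606045/573 - 345794 = -345794 + I*√12410606045/573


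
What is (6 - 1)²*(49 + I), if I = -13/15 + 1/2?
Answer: 7295/6 ≈ 1215.8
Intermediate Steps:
I = -11/30 (I = -13*1/15 + 1*(½) = -13/15 + ½ = -11/30 ≈ -0.36667)
(6 - 1)²*(49 + I) = (6 - 1)²*(49 - 11/30) = 5²*(1459/30) = 25*(1459/30) = 7295/6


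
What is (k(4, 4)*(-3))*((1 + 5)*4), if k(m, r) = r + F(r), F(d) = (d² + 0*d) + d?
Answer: -1728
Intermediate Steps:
F(d) = d + d² (F(d) = (d² + 0) + d = d² + d = d + d²)
k(m, r) = r + r*(1 + r)
(k(4, 4)*(-3))*((1 + 5)*4) = ((4*(2 + 4))*(-3))*((1 + 5)*4) = ((4*6)*(-3))*(6*4) = (24*(-3))*24 = -72*24 = -1728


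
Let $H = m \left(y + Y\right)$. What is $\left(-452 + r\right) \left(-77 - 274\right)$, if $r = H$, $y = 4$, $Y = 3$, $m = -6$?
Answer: $173394$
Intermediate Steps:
$H = -42$ ($H = - 6 \left(4 + 3\right) = \left(-6\right) 7 = -42$)
$r = -42$
$\left(-452 + r\right) \left(-77 - 274\right) = \left(-452 - 42\right) \left(-77 - 274\right) = \left(-494\right) \left(-351\right) = 173394$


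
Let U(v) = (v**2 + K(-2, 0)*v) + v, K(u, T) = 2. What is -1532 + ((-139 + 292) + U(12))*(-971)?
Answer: -324875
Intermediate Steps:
U(v) = v**2 + 3*v (U(v) = (v**2 + 2*v) + v = v**2 + 3*v)
-1532 + ((-139 + 292) + U(12))*(-971) = -1532 + ((-139 + 292) + 12*(3 + 12))*(-971) = -1532 + (153 + 12*15)*(-971) = -1532 + (153 + 180)*(-971) = -1532 + 333*(-971) = -1532 - 323343 = -324875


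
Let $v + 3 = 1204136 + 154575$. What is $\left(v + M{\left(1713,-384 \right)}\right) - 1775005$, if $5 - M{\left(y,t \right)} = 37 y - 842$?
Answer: $-478831$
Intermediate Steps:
$v = 1358708$ ($v = -3 + \left(1204136 + 154575\right) = -3 + 1358711 = 1358708$)
$M{\left(y,t \right)} = 847 - 37 y$ ($M{\left(y,t \right)} = 5 - \left(37 y - 842\right) = 5 - \left(-842 + 37 y\right) = 847 - 37 y$)
$\left(v + M{\left(1713,-384 \right)}\right) - 1775005 = \left(1358708 + \left(847 - 63381\right)\right) - 1775005 = \left(1358708 - 62534\right) - 1775005 = 1296174 - 1775005 = -478831$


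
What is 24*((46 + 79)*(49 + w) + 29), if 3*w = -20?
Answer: 127696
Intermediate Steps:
w = -20/3 (w = (⅓)*(-20) = -20/3 ≈ -6.6667)
24*((46 + 79)*(49 + w) + 29) = 24*((46 + 79)*(49 - 20/3) + 29) = 24*(125*(127/3) + 29) = 24*(15875/3 + 29) = 24*(15962/3) = 127696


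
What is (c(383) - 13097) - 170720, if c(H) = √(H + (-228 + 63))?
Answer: -183817 + √218 ≈ -1.8380e+5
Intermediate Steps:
c(H) = √(-165 + H) (c(H) = √(H - 165) = √(-165 + H))
(c(383) - 13097) - 170720 = (√(-165 + 383) - 13097) - 170720 = (√218 - 13097) - 170720 = (-13097 + √218) - 170720 = -183817 + √218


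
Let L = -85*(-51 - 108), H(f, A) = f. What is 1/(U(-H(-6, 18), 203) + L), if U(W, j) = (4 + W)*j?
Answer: 1/15545 ≈ 6.4329e-5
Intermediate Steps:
U(W, j) = j*(4 + W)
L = 13515 (L = -85*(-159) = 13515)
1/(U(-H(-6, 18), 203) + L) = 1/(203*(4 - 1*(-6)) + 13515) = 1/(203*(4 + 6) + 13515) = 1/(203*10 + 13515) = 1/(2030 + 13515) = 1/15545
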